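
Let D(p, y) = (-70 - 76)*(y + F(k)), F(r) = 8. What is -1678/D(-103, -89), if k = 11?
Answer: -839/5913 ≈ -0.14189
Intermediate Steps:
D(p, y) = -1168 - 146*y (D(p, y) = (-70 - 76)*(y + 8) = -146*(8 + y) = -1168 - 146*y)
-1678/D(-103, -89) = -1678/(-1168 - 146*(-89)) = -1678/(-1168 + 12994) = -1678/11826 = -1678*1/11826 = -839/5913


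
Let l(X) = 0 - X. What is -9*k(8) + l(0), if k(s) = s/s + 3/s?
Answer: -99/8 ≈ -12.375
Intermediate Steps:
l(X) = -X
k(s) = 1 + 3/s
-9*k(8) + l(0) = -9*(3 + 8)/8 - 1*0 = -9*11/8 + 0 = -99/8 + 0 = -99/8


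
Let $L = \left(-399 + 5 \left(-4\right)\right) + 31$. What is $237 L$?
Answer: $-91956$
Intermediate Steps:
$L = -388$ ($L = \left(-399 - 20\right) + 31 = -419 + 31 = -388$)
$237 L = 237 \left(-388\right) = -91956$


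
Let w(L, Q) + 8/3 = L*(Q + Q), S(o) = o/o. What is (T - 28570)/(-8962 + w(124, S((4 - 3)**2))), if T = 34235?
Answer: -3399/5230 ≈ -0.64990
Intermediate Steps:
S(o) = 1
w(L, Q) = -8/3 + 2*L*Q (w(L, Q) = -8/3 + L*(Q + Q) = -8/3 + L*(2*Q) = -8/3 + 2*L*Q)
(T - 28570)/(-8962 + w(124, S((4 - 3)**2))) = (34235 - 28570)/(-8962 + (-8/3 + 2*124*1)) = 5665/(-8962 + (-8/3 + 248)) = 5665/(-8962 + 736/3) = 5665/(-26150/3) = 5665*(-3/26150) = -3399/5230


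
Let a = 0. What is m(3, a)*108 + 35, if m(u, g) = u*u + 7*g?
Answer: 1007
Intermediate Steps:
m(u, g) = u² + 7*g
m(3, a)*108 + 35 = (3² + 7*0)*108 + 35 = (9 + 0)*108 + 35 = 9*108 + 35 = 972 + 35 = 1007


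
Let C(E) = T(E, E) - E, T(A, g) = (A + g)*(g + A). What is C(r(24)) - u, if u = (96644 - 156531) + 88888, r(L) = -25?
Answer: -26476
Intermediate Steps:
T(A, g) = (A + g)² (T(A, g) = (A + g)*(A + g) = (A + g)²)
C(E) = -E + 4*E² (C(E) = (E + E)² - E = (2*E)² - E = 4*E² - E = -E + 4*E²)
u = 29001 (u = -59887 + 88888 = 29001)
C(r(24)) - u = -25*(-1 + 4*(-25)) - 1*29001 = -25*(-1 - 100) - 29001 = -25*(-101) - 29001 = 2525 - 29001 = -26476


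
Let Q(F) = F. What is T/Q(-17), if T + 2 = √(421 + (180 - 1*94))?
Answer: 2/17 - 13*√3/17 ≈ -1.2069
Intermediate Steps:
T = -2 + 13*√3 (T = -2 + √(421 + (180 - 1*94)) = -2 + √(421 + (180 - 94)) = -2 + √(421 + 86) = -2 + √507 = -2 + 13*√3 ≈ 20.517)
T/Q(-17) = (-2 + 13*√3)/(-17) = (-2 + 13*√3)*(-1/17) = 2/17 - 13*√3/17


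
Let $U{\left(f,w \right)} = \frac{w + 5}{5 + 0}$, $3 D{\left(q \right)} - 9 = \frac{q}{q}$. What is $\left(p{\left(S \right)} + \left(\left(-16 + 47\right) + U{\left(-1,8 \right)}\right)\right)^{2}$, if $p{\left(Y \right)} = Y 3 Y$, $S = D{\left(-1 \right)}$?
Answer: $\frac{1008016}{225} \approx 4480.1$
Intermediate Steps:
$D{\left(q \right)} = \frac{10}{3}$ ($D{\left(q \right)} = 3 + \frac{q \frac{1}{q}}{3} = 3 + \frac{1}{3} \cdot 1 = 3 + \frac{1}{3} = \frac{10}{3}$)
$S = \frac{10}{3} \approx 3.3333$
$U{\left(f,w \right)} = 1 + \frac{w}{5}$ ($U{\left(f,w \right)} = \frac{5 + w}{5} = \left(5 + w\right) \frac{1}{5} = 1 + \frac{w}{5}$)
$p{\left(Y \right)} = 3 Y^{2}$ ($p{\left(Y \right)} = 3 Y Y = 3 Y^{2}$)
$\left(p{\left(S \right)} + \left(\left(-16 + 47\right) + U{\left(-1,8 \right)}\right)\right)^{2} = \left(3 \left(\frac{10}{3}\right)^{2} + \left(\left(-16 + 47\right) + \left(1 + \frac{1}{5} \cdot 8\right)\right)\right)^{2} = \left(3 \cdot \frac{100}{9} + \left(31 + \left(1 + \frac{8}{5}\right)\right)\right)^{2} = \left(\frac{100}{3} + \left(31 + \frac{13}{5}\right)\right)^{2} = \left(\frac{100}{3} + \frac{168}{5}\right)^{2} = \left(\frac{1004}{15}\right)^{2} = \frac{1008016}{225}$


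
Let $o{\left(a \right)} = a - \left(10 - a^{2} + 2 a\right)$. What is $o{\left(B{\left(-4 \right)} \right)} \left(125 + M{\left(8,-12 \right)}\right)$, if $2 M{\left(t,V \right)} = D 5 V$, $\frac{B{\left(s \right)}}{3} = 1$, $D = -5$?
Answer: $-1100$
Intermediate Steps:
$B{\left(s \right)} = 3$ ($B{\left(s \right)} = 3 \cdot 1 = 3$)
$M{\left(t,V \right)} = - \frac{25 V}{2}$ ($M{\left(t,V \right)} = \frac{\left(-5\right) 5 V}{2} = \frac{\left(-25\right) V}{2} = - \frac{25 V}{2}$)
$o{\left(a \right)} = -10 + a^{2} - a$ ($o{\left(a \right)} = a - \left(10 - a^{2} + 2 a\right) = -10 + a^{2} - a$)
$o{\left(B{\left(-4 \right)} \right)} \left(125 + M{\left(8,-12 \right)}\right) = \left(-10 + 3^{2} - 3\right) \left(125 - -150\right) = \left(-10 + 9 - 3\right) \left(125 + 150\right) = \left(-4\right) 275 = -1100$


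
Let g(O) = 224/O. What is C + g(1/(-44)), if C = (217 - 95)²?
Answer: 5028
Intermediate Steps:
C = 14884 (C = 122² = 14884)
C + g(1/(-44)) = 14884 + 224/(1/(-44)) = 14884 + 224/(-1/44) = 14884 + 224*(-44) = 14884 - 9856 = 5028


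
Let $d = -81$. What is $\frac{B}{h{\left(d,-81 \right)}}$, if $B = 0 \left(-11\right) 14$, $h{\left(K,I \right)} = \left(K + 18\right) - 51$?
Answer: $0$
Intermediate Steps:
$h{\left(K,I \right)} = -33 + K$ ($h{\left(K,I \right)} = \left(18 + K\right) - 51 = -33 + K$)
$B = 0$ ($B = 0 \cdot 14 = 0$)
$\frac{B}{h{\left(d,-81 \right)}} = \frac{0}{-33 - 81} = \frac{0}{-114} = 0 \left(- \frac{1}{114}\right) = 0$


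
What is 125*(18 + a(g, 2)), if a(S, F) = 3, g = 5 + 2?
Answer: 2625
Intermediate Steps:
g = 7
125*(18 + a(g, 2)) = 125*(18 + 3) = 125*21 = 2625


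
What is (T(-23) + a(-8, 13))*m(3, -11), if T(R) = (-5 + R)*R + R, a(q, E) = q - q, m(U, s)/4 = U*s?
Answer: -81972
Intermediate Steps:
m(U, s) = 4*U*s (m(U, s) = 4*(U*s) = 4*U*s)
a(q, E) = 0
T(R) = R + R*(-5 + R) (T(R) = R*(-5 + R) + R = R + R*(-5 + R))
(T(-23) + a(-8, 13))*m(3, -11) = (-23*(-4 - 23) + 0)*(4*3*(-11)) = (-23*(-27) + 0)*(-132) = (621 + 0)*(-132) = 621*(-132) = -81972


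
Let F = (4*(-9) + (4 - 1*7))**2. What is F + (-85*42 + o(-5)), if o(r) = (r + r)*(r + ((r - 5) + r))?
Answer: -1849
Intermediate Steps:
o(r) = 2*r*(-5 + 3*r) (o(r) = (2*r)*(r + ((-5 + r) + r)) = (2*r)*(r + (-5 + 2*r)) = (2*r)*(-5 + 3*r) = 2*r*(-5 + 3*r))
F = 1521 (F = (-36 + (4 - 7))**2 = (-36 - 3)**2 = (-39)**2 = 1521)
F + (-85*42 + o(-5)) = 1521 + (-85*42 + 2*(-5)*(-5 + 3*(-5))) = 1521 + (-3570 + 2*(-5)*(-5 - 15)) = 1521 + (-3570 + 2*(-5)*(-20)) = 1521 + (-3570 + 200) = 1521 - 3370 = -1849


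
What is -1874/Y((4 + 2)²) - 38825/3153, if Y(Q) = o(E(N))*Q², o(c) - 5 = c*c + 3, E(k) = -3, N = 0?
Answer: -143550187/11577816 ≈ -12.399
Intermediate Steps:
o(c) = 8 + c² (o(c) = 5 + (c*c + 3) = 5 + (c² + 3) = 5 + (3 + c²) = 8 + c²)
Y(Q) = 17*Q² (Y(Q) = (8 + (-3)²)*Q² = (8 + 9)*Q² = 17*Q²)
-1874/Y((4 + 2)²) - 38825/3153 = -1874*1/(17*(4 + 2)⁴) - 38825/3153 = -1874/(17*(6²)²) - 38825*1/3153 = -1874/(17*36²) - 38825/3153 = -1874/(17*1296) - 38825/3153 = -1874/22032 - 38825/3153 = -1874*1/22032 - 38825/3153 = -937/11016 - 38825/3153 = -143550187/11577816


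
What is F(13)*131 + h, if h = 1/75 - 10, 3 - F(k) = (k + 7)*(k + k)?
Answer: -5080274/75 ≈ -67737.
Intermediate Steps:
F(k) = 3 - 2*k*(7 + k) (F(k) = 3 - (k + 7)*(k + k) = 3 - (7 + k)*2*k = 3 - 2*k*(7 + k))
h = -749/75 (h = 1/75 - 10 = -749/75 ≈ -9.9867)
F(13)*131 + h = (3 - 14*13 - 2*13**2)*131 - 749/75 = (3 - 182 - 2*169)*131 - 749/75 = (3 - 182 - 338)*131 - 749/75 = -517*131 - 749/75 = -67727 - 749/75 = -5080274/75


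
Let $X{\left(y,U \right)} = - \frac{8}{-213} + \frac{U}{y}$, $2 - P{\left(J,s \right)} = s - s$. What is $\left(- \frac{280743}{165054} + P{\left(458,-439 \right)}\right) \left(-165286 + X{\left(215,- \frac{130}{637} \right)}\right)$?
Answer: $- \frac{203435503793030}{4115263873} \approx -49434.0$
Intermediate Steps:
$P{\left(J,s \right)} = 2$ ($P{\left(J,s \right)} = 2 - \left(s - s\right) = 2 - 0 = 2 + 0 = 2$)
$X{\left(y,U \right)} = \frac{8}{213} + \frac{U}{y}$ ($X{\left(y,U \right)} = \left(-8\right) \left(- \frac{1}{213}\right) + \frac{U}{y} = \frac{8}{213} + \frac{U}{y}$)
$\left(- \frac{280743}{165054} + P{\left(458,-439 \right)}\right) \left(-165286 + X{\left(215,- \frac{130}{637} \right)}\right) = \left(- \frac{280743}{165054} + 2\right) \left(-165286 + \left(\frac{8}{213} + \frac{\left(-130\right) \frac{1}{637}}{215}\right)\right) = \left(\left(-280743\right) \frac{1}{165054} + 2\right) \left(-165286 + \left(\frac{8}{213} + \left(-130\right) \frac{1}{637} \cdot \frac{1}{215}\right)\right) = \left(- \frac{93581}{55018} + 2\right) \left(-165286 + \left(\frac{8}{213} - \frac{2}{2107}\right)\right) = \frac{16455 \left(-165286 + \left(\frac{8}{213} - \frac{2}{2107}\right)\right)}{55018} = \frac{16455 \left(-165286 + \frac{16430}{448791}\right)}{55018} = \frac{16455}{55018} \left(- \frac{74178852796}{448791}\right) = - \frac{203435503793030}{4115263873}$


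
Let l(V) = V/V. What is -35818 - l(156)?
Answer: -35819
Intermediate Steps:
l(V) = 1
-35818 - l(156) = -35818 - 1*1 = -35818 - 1 = -35819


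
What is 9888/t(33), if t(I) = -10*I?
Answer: -1648/55 ≈ -29.964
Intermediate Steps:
9888/t(33) = 9888/((-10*33)) = 9888/(-330) = 9888*(-1/330) = -1648/55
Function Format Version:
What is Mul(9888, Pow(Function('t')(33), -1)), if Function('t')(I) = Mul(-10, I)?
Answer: Rational(-1648, 55) ≈ -29.964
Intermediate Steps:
Mul(9888, Pow(Function('t')(33), -1)) = Mul(9888, Pow(Mul(-10, 33), -1)) = Mul(9888, Pow(-330, -1)) = Mul(9888, Rational(-1, 330)) = Rational(-1648, 55)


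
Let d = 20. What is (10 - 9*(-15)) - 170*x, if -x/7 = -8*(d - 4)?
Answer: -152175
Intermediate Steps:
x = 896 (x = -(-56)*(20 - 4) = -(-56)*16 = -7*(-128) = 896)
(10 - 9*(-15)) - 170*x = (10 - 9*(-15)) - 170*896 = (10 + 135) - 152320 = 145 - 152320 = -152175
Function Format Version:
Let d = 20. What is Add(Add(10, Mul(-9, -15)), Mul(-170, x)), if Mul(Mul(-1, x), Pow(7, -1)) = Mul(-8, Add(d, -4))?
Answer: -152175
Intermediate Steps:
x = 896 (x = Mul(-7, Mul(-8, Add(20, -4))) = Mul(-7, Mul(-8, 16)) = Mul(-7, -128) = 896)
Add(Add(10, Mul(-9, -15)), Mul(-170, x)) = Add(Add(10, Mul(-9, -15)), Mul(-170, 896)) = Add(Add(10, 135), -152320) = Add(145, -152320) = -152175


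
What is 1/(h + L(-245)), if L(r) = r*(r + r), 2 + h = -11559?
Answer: 1/108489 ≈ 9.2175e-6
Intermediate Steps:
h = -11561 (h = -2 - 11559 = -11561)
L(r) = 2*r² (L(r) = r*(2*r) = 2*r²)
1/(h + L(-245)) = 1/(-11561 + 2*(-245)²) = 1/(-11561 + 2*60025) = 1/(-11561 + 120050) = 1/108489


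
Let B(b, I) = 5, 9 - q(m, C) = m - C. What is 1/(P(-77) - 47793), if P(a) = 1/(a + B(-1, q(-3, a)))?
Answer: -72/3441097 ≈ -2.0924e-5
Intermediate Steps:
q(m, C) = 9 + C - m (q(m, C) = 9 - (m - C) = 9 + (C - m) = 9 + C - m)
P(a) = 1/(5 + a) (P(a) = 1/(a + 5) = 1/(5 + a))
1/(P(-77) - 47793) = 1/(1/(5 - 77) - 47793) = 1/(1/(-72) - 47793) = 1/(-1/72 - 47793) = 1/(-3441097/72) = -72/3441097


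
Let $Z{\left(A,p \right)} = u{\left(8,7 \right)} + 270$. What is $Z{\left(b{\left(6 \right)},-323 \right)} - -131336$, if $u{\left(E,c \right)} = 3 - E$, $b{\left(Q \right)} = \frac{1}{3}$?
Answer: $131601$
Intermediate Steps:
$b{\left(Q \right)} = \frac{1}{3}$
$Z{\left(A,p \right)} = 265$ ($Z{\left(A,p \right)} = \left(3 - 8\right) + 270 = -5 + 270 = 265$)
$Z{\left(b{\left(6 \right)},-323 \right)} - -131336 = 265 - -131336 = 265 + 131336 = 131601$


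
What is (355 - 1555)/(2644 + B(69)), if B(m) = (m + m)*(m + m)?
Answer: -150/2711 ≈ -0.055330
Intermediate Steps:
B(m) = 4*m**2 (B(m) = (2*m)*(2*m) = 4*m**2)
(355 - 1555)/(2644 + B(69)) = (355 - 1555)/(2644 + 4*69**2) = -1200/(2644 + 4*4761) = -1200/(2644 + 19044) = -1200/21688 = -1200*1/21688 = -150/2711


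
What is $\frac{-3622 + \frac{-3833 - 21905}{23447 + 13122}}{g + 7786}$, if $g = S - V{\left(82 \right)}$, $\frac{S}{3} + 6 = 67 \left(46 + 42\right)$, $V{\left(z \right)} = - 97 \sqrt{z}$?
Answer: $- \frac{562062777856}{3944797973077} + \frac{22079776 \sqrt{82}}{40668020341} \approx -0.13757$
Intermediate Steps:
$S = 17670$ ($S = -18 + 3 \cdot 67 \left(46 + 42\right) = -18 + 3 \cdot 67 \cdot 88 = -18 + 3 \cdot 5896 = -18 + 17688 = 17670$)
$g = 17670 + 97 \sqrt{82}$ ($g = 17670 - - 97 \sqrt{82} = 17670 + 97 \sqrt{82} \approx 18548.0$)
$\frac{-3622 + \frac{-3833 - 21905}{23447 + 13122}}{g + 7786} = \frac{-3622 + \frac{-3833 - 21905}{23447 + 13122}}{\left(17670 + 97 \sqrt{82}\right) + 7786} = \frac{-3622 - \frac{25738}{36569}}{25456 + 97 \sqrt{82}} = - \frac{132478656}{36569 \left(25456 + 97 \sqrt{82}\right)}$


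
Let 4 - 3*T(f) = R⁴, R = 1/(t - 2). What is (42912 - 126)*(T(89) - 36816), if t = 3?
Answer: -1575166590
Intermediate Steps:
R = 1 (R = 1/(3 - 2) = 1/1 = 1)
T(f) = 1 (T(f) = 4/3 - ⅓*1⁴ = 4/3 - ⅓*1 = 4/3 - ⅓ = 1)
(42912 - 126)*(T(89) - 36816) = (42912 - 126)*(1 - 36816) = 42786*(-36815) = -1575166590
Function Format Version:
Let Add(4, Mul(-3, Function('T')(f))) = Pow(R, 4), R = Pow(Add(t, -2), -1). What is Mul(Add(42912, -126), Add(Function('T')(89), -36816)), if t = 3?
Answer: -1575166590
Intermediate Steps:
R = 1 (R = Pow(Add(3, -2), -1) = Pow(1, -1) = 1)
Function('T')(f) = 1 (Function('T')(f) = Add(Rational(4, 3), Mul(Rational(-1, 3), Pow(1, 4))) = Add(Rational(4, 3), Mul(Rational(-1, 3), 1)) = Add(Rational(4, 3), Rational(-1, 3)) = 1)
Mul(Add(42912, -126), Add(Function('T')(89), -36816)) = Mul(Add(42912, -126), Add(1, -36816)) = Mul(42786, -36815) = -1575166590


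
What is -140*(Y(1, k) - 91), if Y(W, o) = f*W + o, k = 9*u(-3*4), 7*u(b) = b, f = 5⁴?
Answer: -72600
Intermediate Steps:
f = 625
u(b) = b/7
k = -108/7 (k = 9*((-3*4)/7) = 9*((⅐)*(-12)) = 9*(-12/7) = -108/7 ≈ -15.429)
Y(W, o) = o + 625*W (Y(W, o) = 625*W + o = o + 625*W)
-140*(Y(1, k) - 91) = -140*((-108/7 + 625*1) - 91) = -140*((-108/7 + 625) - 91) = -140*(4267/7 - 91) = -140*3630/7 = -72600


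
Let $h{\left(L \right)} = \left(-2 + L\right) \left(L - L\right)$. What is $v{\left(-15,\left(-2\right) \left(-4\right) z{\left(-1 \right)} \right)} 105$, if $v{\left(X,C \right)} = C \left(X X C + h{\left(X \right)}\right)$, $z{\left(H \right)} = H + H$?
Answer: $6048000$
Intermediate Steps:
$h{\left(L \right)} = 0$ ($h{\left(L \right)} = \left(-2 + L\right) 0 = 0$)
$z{\left(H \right)} = 2 H$
$v{\left(X,C \right)} = C^{2} X^{2}$ ($v{\left(X,C \right)} = C \left(X X C + 0\right) = C \left(X^{2} C + 0\right) = C \left(C X^{2} + 0\right) = C C X^{2} = C^{2} X^{2}$)
$v{\left(-15,\left(-2\right) \left(-4\right) z{\left(-1 \right)} \right)} 105 = \left(\left(-2\right) \left(-4\right) 2 \left(-1\right)\right)^{2} \left(-15\right)^{2} \cdot 105 = \left(8 \left(-2\right)\right)^{2} \cdot 225 \cdot 105 = \left(-16\right)^{2} \cdot 225 \cdot 105 = 256 \cdot 225 \cdot 105 = 57600 \cdot 105 = 6048000$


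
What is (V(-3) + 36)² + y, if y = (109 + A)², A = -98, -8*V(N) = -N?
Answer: 88969/64 ≈ 1390.1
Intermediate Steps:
V(N) = N/8 (V(N) = -(-1)*N/8 = N/8)
y = 121 (y = (109 - 98)² = 11² = 121)
(V(-3) + 36)² + y = ((⅛)*(-3) + 36)² + 121 = (-3/8 + 36)² + 121 = (285/8)² + 121 = 81225/64 + 121 = 88969/64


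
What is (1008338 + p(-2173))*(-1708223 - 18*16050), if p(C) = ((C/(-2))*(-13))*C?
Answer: -126621099156619/2 ≈ -6.3311e+13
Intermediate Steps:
p(C) = 13*C²/2 (p(C) = ((C*(-½))*(-13))*C = (-C/2*(-13))*C = (13*C/2)*C = 13*C²/2)
(1008338 + p(-2173))*(-1708223 - 18*16050) = (1008338 + (13/2)*(-2173)²)*(-1708223 - 18*16050) = (1008338 + (13/2)*4721929)*(-1708223 - 288900) = (1008338 + 61385077/2)*(-1997123) = (63401753/2)*(-1997123) = -126621099156619/2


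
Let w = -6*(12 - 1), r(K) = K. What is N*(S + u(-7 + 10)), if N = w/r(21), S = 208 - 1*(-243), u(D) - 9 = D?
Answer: -10186/7 ≈ -1455.1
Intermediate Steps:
w = -66 (w = -6*11 = -66)
u(D) = 9 + D
S = 451 (S = 208 + 243 = 451)
N = -22/7 (N = -66/21 = -66*1/21 = -22/7 ≈ -3.1429)
N*(S + u(-7 + 10)) = -22*(451 + (9 + (-7 + 10)))/7 = -22*(451 + (9 + 3))/7 = -22*(451 + 12)/7 = -22/7*463 = -10186/7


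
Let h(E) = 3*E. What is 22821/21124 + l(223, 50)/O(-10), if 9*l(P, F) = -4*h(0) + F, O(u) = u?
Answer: 99769/190116 ≈ 0.52478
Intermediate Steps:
l(P, F) = F/9 (l(P, F) = (-12*0 + F)/9 = (-4*0 + F)/9 = (0 + F)/9 = F/9)
22821/21124 + l(223, 50)/O(-10) = 22821/21124 + ((1/9)*50)/(-10) = 22821*(1/21124) + (50/9)*(-1/10) = 22821/21124 - 5/9 = 99769/190116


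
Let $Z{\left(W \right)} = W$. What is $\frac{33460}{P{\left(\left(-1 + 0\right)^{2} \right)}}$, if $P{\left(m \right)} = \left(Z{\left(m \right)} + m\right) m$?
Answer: $16730$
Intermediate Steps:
$P{\left(m \right)} = 2 m^{2}$ ($P{\left(m \right)} = \left(m + m\right) m = 2 m m = 2 m^{2}$)
$\frac{33460}{P{\left(\left(-1 + 0\right)^{2} \right)}} = \frac{33460}{2 \left(\left(-1 + 0\right)^{2}\right)^{2}} = \frac{33460}{2 \left(\left(-1\right)^{2}\right)^{2}} = \frac{33460}{2 \cdot 1^{2}} = \frac{33460}{2 \cdot 1} = \frac{33460}{2} = 33460 \cdot \frac{1}{2} = 16730$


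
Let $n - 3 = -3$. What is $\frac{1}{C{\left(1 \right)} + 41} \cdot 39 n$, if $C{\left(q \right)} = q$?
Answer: $0$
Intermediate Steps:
$n = 0$ ($n = 3 - 3 = 0$)
$\frac{1}{C{\left(1 \right)} + 41} \cdot 39 n = \frac{1}{1 + 41} \cdot 39 \cdot 0 = \frac{1}{42} \cdot 39 \cdot 0 = \frac{13}{14} \cdot 0 = 0$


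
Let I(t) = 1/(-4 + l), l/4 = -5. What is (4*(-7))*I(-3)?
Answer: 7/6 ≈ 1.1667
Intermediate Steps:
l = -20 (l = 4*(-5) = -20)
I(t) = -1/24 (I(t) = 1/(-4 - 20) = 1/(-24) = -1/24)
(4*(-7))*I(-3) = (4*(-7))*(-1/24) = -28*(-1/24) = 7/6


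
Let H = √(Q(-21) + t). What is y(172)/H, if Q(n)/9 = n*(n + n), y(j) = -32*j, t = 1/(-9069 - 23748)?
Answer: -5504*√8548872638865/260501345 ≈ -61.776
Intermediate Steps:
t = -1/32817 (t = 1/(-32817) = -1/32817 ≈ -3.0472e-5)
Q(n) = 18*n² (Q(n) = 9*(n*(n + n)) = 9*(n*(2*n)) = 9*(2*n²) = 18*n²)
H = √8548872638865/32817 (H = √(18*(-21)² - 1/32817) = √(18*441 - 1/32817) = √(7938 - 1/32817) = √(260501345/32817) = √8548872638865/32817 ≈ 89.095)
y(172)/H = (-32*172)/((√8548872638865/32817)) = -5504*√8548872638865/260501345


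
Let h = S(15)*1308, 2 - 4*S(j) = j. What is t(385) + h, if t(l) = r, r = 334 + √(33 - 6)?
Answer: -3917 + 3*√3 ≈ -3911.8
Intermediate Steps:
S(j) = ½ - j/4
h = -4251 (h = (½ - ¼*15)*1308 = (½ - 15/4)*1308 = -13/4*1308 = -4251)
r = 334 + 3*√3 (r = 334 + √27 = 334 + 3*√3 ≈ 339.20)
t(l) = 334 + 3*√3
t(385) + h = (334 + 3*√3) - 4251 = -3917 + 3*√3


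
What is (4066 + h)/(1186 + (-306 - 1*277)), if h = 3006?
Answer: 7072/603 ≈ 11.728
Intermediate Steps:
(4066 + h)/(1186 + (-306 - 1*277)) = (4066 + 3006)/(1186 + (-306 - 1*277)) = 7072/(1186 + (-306 - 277)) = 7072/(1186 - 583) = 7072/603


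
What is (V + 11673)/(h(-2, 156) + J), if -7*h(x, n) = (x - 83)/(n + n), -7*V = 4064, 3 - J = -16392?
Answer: 24225864/35806765 ≈ 0.67657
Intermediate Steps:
J = 16395 (J = 3 - 1*(-16392) = 3 + 16392 = 16395)
V = -4064/7 (V = -1/7*4064 = -4064/7 ≈ -580.57)
h(x, n) = -(-83 + x)/(14*n) (h(x, n) = -(x - 83)/(7*(n + n)) = -(-83 + x)/(7*(2*n)) = -(-83 + x)*1/(2*n)/7 = -(-83 + x)/(14*n))
(V + 11673)/(h(-2, 156) + J) = (-4064/7 + 11673)/((1/14)*(83 - 1*(-2))/156 + 16395) = 77647/(7*((1/14)*(1/156)*(83 + 2) + 16395)) = 77647/(7*((1/14)*(1/156)*85 + 16395)) = 77647/(7*(85/2184 + 16395)) = 77647/(7*(35806765/2184)) = (77647/7)*(2184/35806765) = 24225864/35806765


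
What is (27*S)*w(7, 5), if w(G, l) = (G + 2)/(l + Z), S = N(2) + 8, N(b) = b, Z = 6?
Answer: 2430/11 ≈ 220.91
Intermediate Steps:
S = 10 (S = 2 + 8 = 10)
w(G, l) = (2 + G)/(6 + l) (w(G, l) = (G + 2)/(l + 6) = (2 + G)/(6 + l))
(27*S)*w(7, 5) = (27*10)*((2 + 7)/(6 + 5)) = 270*(9/11) = 2430/11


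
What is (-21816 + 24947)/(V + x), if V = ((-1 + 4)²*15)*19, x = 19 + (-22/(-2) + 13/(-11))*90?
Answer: 34441/38144 ≈ 0.90292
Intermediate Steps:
x = 9929/11 (x = 19 + (-22*(-½) + 13*(-1/11))*90 = 19 + (11 - 13/11)*90 = 19 + (108/11)*90 = 19 + 9720/11 = 9929/11 ≈ 902.64)
V = 2565 (V = (3²*15)*19 = (9*15)*19 = 135*19 = 2565)
(-21816 + 24947)/(V + x) = (-21816 + 24947)/(2565 + 9929/11) = 3131/(38144/11) = 3131*(11/38144) = 34441/38144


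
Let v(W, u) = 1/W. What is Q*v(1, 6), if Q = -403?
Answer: -403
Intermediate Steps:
Q*v(1, 6) = -403/1 = -403*1 = -403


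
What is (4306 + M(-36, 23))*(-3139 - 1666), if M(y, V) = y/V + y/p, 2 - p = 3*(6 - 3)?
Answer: -3333910810/161 ≈ -2.0708e+7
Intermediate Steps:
p = -7 (p = 2 - 3*(6 - 3) = 2 - 3*3 = 2 - 1*9 = 2 - 9 = -7)
M(y, V) = -y/7 + y/V (M(y, V) = y/V + y/(-7) = y/V + y*(-⅐) = y/V - y/7 = -y/7 + y/V)
(4306 + M(-36, 23))*(-3139 - 1666) = (4306 + (-⅐*(-36) - 36/23))*(-3139 - 1666) = (4306 + (36/7 - 36*1/23))*(-4805) = (4306 + (36/7 - 36/23))*(-4805) = (4306 + 576/161)*(-4805) = (693842/161)*(-4805) = -3333910810/161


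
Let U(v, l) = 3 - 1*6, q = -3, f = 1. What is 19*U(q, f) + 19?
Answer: -38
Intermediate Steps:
U(v, l) = -3 (U(v, l) = 3 - 6 = -3)
19*U(q, f) + 19 = 19*(-3) + 19 = -57 + 19 = -38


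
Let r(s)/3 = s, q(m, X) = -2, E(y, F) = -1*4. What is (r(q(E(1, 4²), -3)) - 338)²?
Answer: 118336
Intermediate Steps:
E(y, F) = -4
r(s) = 3*s
(r(q(E(1, 4²), -3)) - 338)² = (3*(-2) - 338)² = (-6 - 338)² = (-344)² = 118336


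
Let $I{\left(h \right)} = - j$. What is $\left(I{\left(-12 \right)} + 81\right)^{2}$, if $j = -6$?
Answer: $7569$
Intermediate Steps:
$I{\left(h \right)} = 6$ ($I{\left(h \right)} = \left(-1\right) \left(-6\right) = 6$)
$\left(I{\left(-12 \right)} + 81\right)^{2} = \left(6 + 81\right)^{2} = 87^{2} = 7569$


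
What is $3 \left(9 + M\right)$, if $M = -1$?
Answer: $24$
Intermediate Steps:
$3 \left(9 + M\right) = 3 \left(9 - 1\right) = 3 \cdot 8 = 24$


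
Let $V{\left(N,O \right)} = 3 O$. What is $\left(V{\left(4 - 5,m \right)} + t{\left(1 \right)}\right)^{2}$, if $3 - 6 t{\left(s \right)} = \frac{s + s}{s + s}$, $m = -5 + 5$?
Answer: $\frac{1}{9} \approx 0.11111$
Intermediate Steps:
$m = 0$
$t{\left(s \right)} = \frac{1}{3}$ ($t{\left(s \right)} = \frac{1}{2} - \frac{\left(s + s\right) \frac{1}{s + s}}{6} = \frac{1}{2} - \frac{2 s \frac{1}{2 s}}{6} = \frac{1}{2} - \frac{1}{6} = \frac{1}{3}$)
$\left(V{\left(4 - 5,m \right)} + t{\left(1 \right)}\right)^{2} = \left(3 \cdot 0 + \frac{1}{3}\right)^{2} = \left(0 + \frac{1}{3}\right)^{2} = \left(\frac{1}{3}\right)^{2} = \frac{1}{9}$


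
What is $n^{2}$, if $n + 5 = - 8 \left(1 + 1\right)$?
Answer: $441$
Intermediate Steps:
$n = -21$ ($n = -5 - 8 \left(1 + 1\right) = -5 - 16 = -21$)
$n^{2} = \left(-21\right)^{2} = 441$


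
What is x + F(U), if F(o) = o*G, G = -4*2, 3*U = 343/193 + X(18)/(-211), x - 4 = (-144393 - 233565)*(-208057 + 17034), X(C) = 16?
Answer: 2940146480495714/40723 ≈ 7.2199e+10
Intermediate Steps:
x = 72198671038 (x = 4 + (-144393 - 233565)*(-208057 + 17034) = 4 - 377958*(-191023) = 4 + 72198671034 = 72198671038)
U = 23095/40723 (U = (343/193 + 16/(-211))/3 = (343*(1/193) + 16*(-1/211))/3 = (343/193 - 16/211)/3 = (⅓)*(69285/40723) = 23095/40723 ≈ 0.56712)
G = -8
F(o) = -8*o (F(o) = o*(-8) = -8*o)
x + F(U) = 72198671038 - 8*23095/40723 = 72198671038 - 184760/40723 = 2940146480495714/40723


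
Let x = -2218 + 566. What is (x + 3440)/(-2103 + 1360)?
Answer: -1788/743 ≈ -2.4065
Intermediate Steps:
x = -1652
(x + 3440)/(-2103 + 1360) = (-1652 + 3440)/(-2103 + 1360) = 1788/(-743) = 1788*(-1/743) = -1788/743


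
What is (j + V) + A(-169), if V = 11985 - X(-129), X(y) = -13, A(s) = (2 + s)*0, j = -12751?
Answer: -753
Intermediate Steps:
A(s) = 0
V = 11998 (V = 11985 - 1*(-13) = 11985 + 13 = 11998)
(j + V) + A(-169) = (-12751 + 11998) + 0 = -753 + 0 = -753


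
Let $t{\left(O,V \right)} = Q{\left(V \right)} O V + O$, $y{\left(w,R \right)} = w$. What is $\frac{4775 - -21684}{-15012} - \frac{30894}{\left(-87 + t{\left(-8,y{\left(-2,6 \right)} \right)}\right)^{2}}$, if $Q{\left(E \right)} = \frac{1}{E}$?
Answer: $- \frac{744484259}{159262308} \approx -4.6746$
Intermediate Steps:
$t{\left(O,V \right)} = 2 O$ ($t{\left(O,V \right)} = \frac{O}{V} V + O = O + O = 2 O$)
$\frac{4775 - -21684}{-15012} - \frac{30894}{\left(-87 + t{\left(-8,y{\left(-2,6 \right)} \right)}\right)^{2}} = \frac{4775 - -21684}{-15012} - \frac{30894}{\left(-87 + 2 \left(-8\right)\right)^{2}} = \left(4775 + 21684\right) \left(- \frac{1}{15012}\right) - \frac{30894}{\left(-87 - 16\right)^{2}} = 26459 \left(- \frac{1}{15012}\right) - \frac{30894}{\left(-103\right)^{2}} = - \frac{26459}{15012} - \frac{30894}{10609} = - \frac{744484259}{159262308}$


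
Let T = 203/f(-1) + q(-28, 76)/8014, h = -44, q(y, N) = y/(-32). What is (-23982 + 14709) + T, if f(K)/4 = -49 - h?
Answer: -2975806529/320560 ≈ -9283.2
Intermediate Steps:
q(y, N) = -y/32 (q(y, N) = y*(-1/32) = -y/32)
f(K) = -20 (f(K) = 4*(-49 - 1*(-44)) = 4*(-49 + 44) = 4*(-5) = -20)
T = -3253649/320560 (T = 203/(-20) - 1/32*(-28)/8014 = 203*(-1/20) + (7/8)*(1/8014) = -203/20 + 7/64112 = -3253649/320560 ≈ -10.150)
(-23982 + 14709) + T = (-23982 + 14709) - 3253649/320560 = -9273 - 3253649/320560 = -2975806529/320560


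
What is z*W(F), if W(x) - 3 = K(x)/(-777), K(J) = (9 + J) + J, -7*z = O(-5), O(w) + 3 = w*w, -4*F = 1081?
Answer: -62975/5439 ≈ -11.578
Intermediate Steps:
F = -1081/4 (F = -¼*1081 = -1081/4 ≈ -270.25)
O(w) = -3 + w² (O(w) = -3 + w*w = -3 + w²)
z = -22/7 (z = -(-3 + (-5)²)/7 = -(-3 + 25)/7 = -⅐*22 = -22/7 ≈ -3.1429)
K(J) = 9 + 2*J
W(x) = 774/259 - 2*x/777 (W(x) = 3 + (9 + 2*x)/(-777) = 3 + (9 + 2*x)*(-1/777) = 3 + (-3/259 - 2*x/777) = 774/259 - 2*x/777)
z*W(F) = -22*(774/259 - 2/777*(-1081/4))/7 = -22*(774/259 + 1081/1554)/7 = -22/7*5725/1554 = -62975/5439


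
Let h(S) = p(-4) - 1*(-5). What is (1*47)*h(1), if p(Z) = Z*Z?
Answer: 987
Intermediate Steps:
p(Z) = Z²
h(S) = 21 (h(S) = (-4)² - 1*(-5) = 16 + 5 = 21)
(1*47)*h(1) = (1*47)*21 = 47*21 = 987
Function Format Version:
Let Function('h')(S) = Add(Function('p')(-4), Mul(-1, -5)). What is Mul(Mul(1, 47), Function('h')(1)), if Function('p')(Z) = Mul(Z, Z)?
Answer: 987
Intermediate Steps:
Function('p')(Z) = Pow(Z, 2)
Function('h')(S) = 21 (Function('h')(S) = Add(Pow(-4, 2), Mul(-1, -5)) = Add(16, 5) = 21)
Mul(Mul(1, 47), Function('h')(1)) = Mul(Mul(1, 47), 21) = Mul(47, 21) = 987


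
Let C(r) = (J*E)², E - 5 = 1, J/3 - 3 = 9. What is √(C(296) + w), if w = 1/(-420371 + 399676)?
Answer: √19981972793705/20695 ≈ 216.00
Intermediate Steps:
J = 36 (J = 9 + 3*9 = 9 + 27 = 36)
E = 6 (E = 5 + 1 = 6)
C(r) = 46656 (C(r) = (36*6)² = 216² = 46656)
w = -1/20695 (w = 1/(-20695) = -1/20695 ≈ -4.8321e-5)
√(C(296) + w) = √(46656 - 1/20695) = √(965545919/20695) = √19981972793705/20695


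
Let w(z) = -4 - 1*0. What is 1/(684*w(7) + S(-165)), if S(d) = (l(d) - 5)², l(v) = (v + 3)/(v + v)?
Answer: -3025/8214896 ≈ -0.00036823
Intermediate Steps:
w(z) = -4 (w(z) = -4 + 0 = -4)
l(v) = (3 + v)/(2*v) (l(v) = (3 + v)/((2*v)) = (3 + v)*(1/(2*v)) = (3 + v)/(2*v))
S(d) = (-5 + (3 + d)/(2*d))² (S(d) = ((3 + d)/(2*d) - 5)² = (-5 + (3 + d)/(2*d))²)
1/(684*w(7) + S(-165)) = 1/(684*(-4) + (9/4)*(-1 + 3*(-165))²/(-165)²) = 1/(-2736 + (9/4)*(1/27225)*(-1 - 495)²) = 1/(-2736 + (9/4)*(1/27225)*(-496)²) = 1/(-2736 + (9/4)*(1/27225)*246016) = 1/(-2736 + 61504/3025) = 1/(-8214896/3025) = -3025/8214896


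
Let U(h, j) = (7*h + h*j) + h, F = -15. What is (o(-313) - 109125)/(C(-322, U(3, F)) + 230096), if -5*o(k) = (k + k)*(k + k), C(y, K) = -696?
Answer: -937501/1147000 ≈ -0.81735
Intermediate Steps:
U(h, j) = 8*h + h*j
o(k) = -4*k²/5 (o(k) = -(k + k)*(k + k)/5 = -2*k*2*k/5 = -4*k²/5)
(o(-313) - 109125)/(C(-322, U(3, F)) + 230096) = (-⅘*(-313)² - 109125)/(-696 + 230096) = (-⅘*97969 - 109125)/229400 = (-391876/5 - 109125)*(1/229400) = -937501/5*1/229400 = -937501/1147000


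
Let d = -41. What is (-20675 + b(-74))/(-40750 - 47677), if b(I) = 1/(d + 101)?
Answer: 1240499/5305620 ≈ 0.23381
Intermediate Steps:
b(I) = 1/60 (b(I) = 1/(-41 + 101) = 1/60)
(-20675 + b(-74))/(-40750 - 47677) = (-20675 + 1/60)/(-40750 - 47677) = -1240499/60/(-88427) = -1240499/60*(-1/88427) = 1240499/5305620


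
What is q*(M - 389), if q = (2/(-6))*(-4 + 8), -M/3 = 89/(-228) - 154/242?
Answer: 107543/209 ≈ 514.56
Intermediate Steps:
M = 2575/836 (M = -3*(89/(-228) - 154/242) = -3*(89*(-1/228) - 154*1/242) = -3*(-89/228 - 7/11) = -3*(-2575/2508) = 2575/836 ≈ 3.0801)
q = -4/3 (q = (2*(-1/6))*4 = -1/3*4 = -4/3 ≈ -1.3333)
q*(M - 389) = -4*(2575/836 - 389)/3 = -4/3*(-322629/836) = 107543/209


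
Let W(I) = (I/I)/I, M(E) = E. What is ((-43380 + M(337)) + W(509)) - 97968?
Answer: -71774598/509 ≈ -1.4101e+5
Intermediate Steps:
W(I) = 1/I
((-43380 + M(337)) + W(509)) - 97968 = ((-43380 + 337) + 1/509) - 97968 = (-43043 + 1/509) - 97968 = -21908886/509 - 97968 = -71774598/509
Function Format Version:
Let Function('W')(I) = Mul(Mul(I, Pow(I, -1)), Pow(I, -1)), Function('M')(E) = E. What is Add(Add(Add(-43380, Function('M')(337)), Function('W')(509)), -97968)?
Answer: Rational(-71774598, 509) ≈ -1.4101e+5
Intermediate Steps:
Function('W')(I) = Pow(I, -1) (Function('W')(I) = Mul(1, Pow(I, -1)) = Pow(I, -1))
Add(Add(Add(-43380, Function('M')(337)), Function('W')(509)), -97968) = Add(Add(Add(-43380, 337), Pow(509, -1)), -97968) = Add(Add(-43043, Rational(1, 509)), -97968) = Add(Rational(-21908886, 509), -97968) = Rational(-71774598, 509)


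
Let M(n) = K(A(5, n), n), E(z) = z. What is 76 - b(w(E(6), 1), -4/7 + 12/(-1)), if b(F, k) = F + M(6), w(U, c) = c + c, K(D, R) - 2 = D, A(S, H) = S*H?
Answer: 42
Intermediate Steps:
A(S, H) = H*S
K(D, R) = 2 + D
M(n) = 2 + 5*n (M(n) = 2 + n*5 = 2 + 5*n)
w(U, c) = 2*c
b(F, k) = 32 + F (b(F, k) = F + (2 + 5*6) = F + (2 + 30) = F + 32 = 32 + F)
76 - b(w(E(6), 1), -4/7 + 12/(-1)) = 76 - (32 + 2*1) = 76 - (32 + 2) = 76 - 1*34 = 76 - 34 = 42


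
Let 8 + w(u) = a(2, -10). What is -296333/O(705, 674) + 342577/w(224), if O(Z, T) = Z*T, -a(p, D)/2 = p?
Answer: -27130978181/950340 ≈ -28549.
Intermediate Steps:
a(p, D) = -2*p
w(u) = -12 (w(u) = -8 - 2*2 = -8 - 4 = -12)
O(Z, T) = T*Z
-296333/O(705, 674) + 342577/w(224) = -296333/(674*705) + 342577/(-12) = -296333/475170 + 342577*(-1/12) = -296333*1/475170 - 342577/12 = -296333/475170 - 342577/12 = -27130978181/950340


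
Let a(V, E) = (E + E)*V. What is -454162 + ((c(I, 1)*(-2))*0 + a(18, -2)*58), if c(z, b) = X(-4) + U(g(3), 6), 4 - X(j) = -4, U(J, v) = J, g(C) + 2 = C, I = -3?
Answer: -458338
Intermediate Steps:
a(V, E) = 2*E*V (a(V, E) = (2*E)*V = 2*E*V)
g(C) = -2 + C
X(j) = 8 (X(j) = 4 - 1*(-4) = 4 + 4 = 8)
c(z, b) = 9 (c(z, b) = 8 + (-2 + 3) = 8 + 1 = 9)
-454162 + ((c(I, 1)*(-2))*0 + a(18, -2)*58) = -454162 + ((9*(-2))*0 + (2*(-2)*18)*58) = -454162 + (-18*0 - 72*58) = -454162 + (0 - 4176) = -454162 - 4176 = -458338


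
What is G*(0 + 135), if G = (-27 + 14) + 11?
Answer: -270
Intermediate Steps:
G = -2 (G = -13 + 11 = -2)
G*(0 + 135) = -2*(0 + 135) = -2*135 = -270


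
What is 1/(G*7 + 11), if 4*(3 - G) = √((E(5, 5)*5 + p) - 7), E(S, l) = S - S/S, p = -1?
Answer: 128/3949 + 14*√3/3949 ≈ 0.038554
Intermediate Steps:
E(S, l) = -1 + S (E(S, l) = S - 1*1 = S - 1 = -1 + S)
G = 3 - √3/2 (G = 3 - √(((-1 + 5)*5 - 1) - 7)/4 = 3 - √((4*5 - 1) - 7)/4 = 3 - √((20 - 1) - 7)/4 = 3 - √(19 - 7)/4 = 3 - √3/2 ≈ 2.1340)
1/(G*7 + 11) = 1/((3 - √3/2)*7 + 11) = 1/((21 - 7*√3/2) + 11) = 1/(32 - 7*√3/2)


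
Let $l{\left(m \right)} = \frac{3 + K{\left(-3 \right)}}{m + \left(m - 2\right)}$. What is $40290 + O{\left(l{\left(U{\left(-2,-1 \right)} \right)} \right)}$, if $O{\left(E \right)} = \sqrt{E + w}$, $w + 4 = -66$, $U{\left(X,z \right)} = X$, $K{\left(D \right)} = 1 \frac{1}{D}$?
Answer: $40290 + \frac{i \sqrt{634}}{3} \approx 40290.0 + 8.3931 i$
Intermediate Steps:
$K{\left(D \right)} = \frac{1}{D}$
$w = -70$ ($w = -4 - 66 = -70$)
$l{\left(m \right)} = \frac{8}{3 \left(-2 + 2 m\right)}$ ($l{\left(m \right)} = \frac{3 + \frac{1}{-3}}{m + \left(m - 2\right)} = \frac{3 - \frac{1}{3}}{m + \left(m - 2\right)} = \frac{8}{3 \left(m + \left(-2 + m\right)\right)} = \frac{8}{3 \left(-2 + 2 m\right)}$)
$O{\left(E \right)} = \sqrt{-70 + E}$ ($O{\left(E \right)} = \sqrt{E - 70} = \sqrt{-70 + E}$)
$40290 + O{\left(l{\left(U{\left(-2,-1 \right)} \right)} \right)} = 40290 + \sqrt{-70 + \frac{4}{3 \left(-1 - 2\right)}} = 40290 + \sqrt{-70 + \frac{4}{3 \left(-3\right)}} = 40290 + \sqrt{-70 + \frac{4}{3} \left(- \frac{1}{3}\right)} = 40290 + \sqrt{-70 - \frac{4}{9}} = 40290 + \sqrt{- \frac{634}{9}} = 40290 + \frac{i \sqrt{634}}{3}$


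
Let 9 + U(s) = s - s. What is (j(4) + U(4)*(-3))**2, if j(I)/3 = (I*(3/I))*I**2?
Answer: 29241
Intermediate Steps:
U(s) = -9 (U(s) = -9 + (s - s) = -9 + 0 = -9)
j(I) = 9*I**2 (j(I) = 3*((I*(3/I))*I**2) = 3*(3*I**2) = 9*I**2)
(j(4) + U(4)*(-3))**2 = (9*4**2 - 9*(-3))**2 = (9*16 + 27)**2 = (144 + 27)**2 = 171**2 = 29241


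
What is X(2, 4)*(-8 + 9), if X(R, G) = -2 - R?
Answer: -4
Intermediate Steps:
X(2, 4)*(-8 + 9) = (-2 - 1*2)*(-8 + 9) = (-2 - 2)*1 = -4*1 = -4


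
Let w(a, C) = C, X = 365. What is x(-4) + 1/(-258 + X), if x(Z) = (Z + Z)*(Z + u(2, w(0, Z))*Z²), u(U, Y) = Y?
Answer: 58209/107 ≈ 544.01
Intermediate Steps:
x(Z) = 2*Z*(Z + Z³) (x(Z) = (Z + Z)*(Z + Z*Z²) = (2*Z)*(Z + Z³) = 2*Z*(Z + Z³))
x(-4) + 1/(-258 + X) = 2*(-4)²*(1 + (-4)²) + 1/(-258 + 365) = 2*16*(1 + 16) + 1/107 = 2*16*17 + 1/107 = 544 + 1/107 = 58209/107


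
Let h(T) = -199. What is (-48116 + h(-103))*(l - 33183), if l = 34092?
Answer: -43918335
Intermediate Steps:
(-48116 + h(-103))*(l - 33183) = (-48116 - 199)*(34092 - 33183) = -48315*909 = -43918335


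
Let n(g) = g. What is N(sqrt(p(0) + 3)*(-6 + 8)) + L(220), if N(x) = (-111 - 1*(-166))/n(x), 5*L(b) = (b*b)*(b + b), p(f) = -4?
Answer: 4259200 - 55*I/2 ≈ 4.2592e+6 - 27.5*I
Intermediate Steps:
L(b) = 2*b**3/5 (L(b) = ((b*b)*(b + b))/5 = (b**2*(2*b))/5 = (2*b**3)/5 = 2*b**3/5)
N(x) = 55/x (N(x) = (-111 - 1*(-166))/x = (-111 + 166)/x = 55/x)
N(sqrt(p(0) + 3)*(-6 + 8)) + L(220) = 55/((sqrt(-4 + 3)*(-6 + 8))) + (2/5)*220**3 = 55/((sqrt(-1)*2)) + (2/5)*10648000 = 55/((I*2)) + 4259200 = 55/((2*I)) + 4259200 = 55*(-I/2) + 4259200 = -55*I/2 + 4259200 = 4259200 - 55*I/2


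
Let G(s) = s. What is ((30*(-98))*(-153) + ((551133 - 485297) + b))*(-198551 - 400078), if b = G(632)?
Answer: -309064969152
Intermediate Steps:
b = 632
((30*(-98))*(-153) + ((551133 - 485297) + b))*(-198551 - 400078) = ((30*(-98))*(-153) + ((551133 - 485297) + 632))*(-198551 - 400078) = (-2940*(-153) + (65836 + 632))*(-598629) = (449820 + 66468)*(-598629) = 516288*(-598629) = -309064969152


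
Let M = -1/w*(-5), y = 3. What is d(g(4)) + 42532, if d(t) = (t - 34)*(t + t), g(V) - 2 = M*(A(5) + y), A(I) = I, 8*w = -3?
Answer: 644036/9 ≈ 71560.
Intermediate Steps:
w = -3/8 (w = (⅛)*(-3) = -3/8 ≈ -0.37500)
M = -40/3 (M = -1/(-3/8)*(-5) = -1*(-8/3)*(-5) = (8/3)*(-5) = -40/3 ≈ -13.333)
g(V) = -314/3 (g(V) = 2 - 40*(5 + 3)/3 = 2 - 40/3*8 = 2 - 320/3 = -314/3)
d(t) = 2*t*(-34 + t) (d(t) = (-34 + t)*(2*t) = 2*t*(-34 + t))
d(g(4)) + 42532 = 2*(-314/3)*(-34 - 314/3) + 42532 = 2*(-314/3)*(-416/3) + 42532 = 261248/9 + 42532 = 644036/9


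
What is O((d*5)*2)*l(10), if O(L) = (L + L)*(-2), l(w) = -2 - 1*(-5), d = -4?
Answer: 480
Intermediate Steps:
l(w) = 3 (l(w) = -2 + 5 = 3)
O(L) = -4*L (O(L) = (2*L)*(-2) = -4*L)
O((d*5)*2)*l(10) = -4*(-4*5)*2*3 = -(-80)*2*3 = -4*(-40)*3 = 160*3 = 480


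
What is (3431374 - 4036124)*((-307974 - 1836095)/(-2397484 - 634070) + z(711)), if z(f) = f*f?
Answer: -463394632450944625/1515777 ≈ -3.0571e+11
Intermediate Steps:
z(f) = f²
(3431374 - 4036124)*((-307974 - 1836095)/(-2397484 - 634070) + z(711)) = (3431374 - 4036124)*((-307974 - 1836095)/(-2397484 - 634070) + 711²) = -604750*(-2144069/(-3031554) + 505521) = -604750*(-2144069*(-1/3031554) + 505521) = -604750*(2144069/3031554 + 505521) = -604750*1532516353703/3031554 = -463394632450944625/1515777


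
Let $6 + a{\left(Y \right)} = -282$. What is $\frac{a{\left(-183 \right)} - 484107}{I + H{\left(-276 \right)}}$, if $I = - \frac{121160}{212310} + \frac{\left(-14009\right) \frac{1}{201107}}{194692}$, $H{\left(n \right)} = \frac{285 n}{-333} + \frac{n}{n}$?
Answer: $- \frac{14898656937150702778860}{7278565488093884657} \approx -2046.9$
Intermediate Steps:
$a{\left(Y \right)} = -288$ ($a{\left(Y \right)} = -6 - 282 = -288$)
$H{\left(n \right)} = 1 - \frac{95 n}{111}$ ($H{\left(n \right)} = 285 n \left(- \frac{1}{333}\right) + 1 = - \frac{95 n}{111} + 1 = 1 - \frac{95 n}{111}$)
$I = - \frac{474389241142183}{831276961378164}$ ($I = \left(-121160\right) \frac{1}{212310} + \left(-14009\right) \frac{1}{201107} \cdot \frac{1}{194692} = - \frac{12116}{21231} - \frac{14009}{39153924044} = - \frac{474389241142183}{831276961378164} \approx -0.57067$)
$\frac{a{\left(-183 \right)} - 484107}{I + H{\left(-276 \right)}} = \frac{-288 - 484107}{- \frac{474389241142183}{831276961378164} + \left(1 - - \frac{8740}{37}\right)} = - \frac{484395}{- \frac{474389241142183}{831276961378164} + \left(1 + \frac{8740}{37}\right)} = - \frac{484395}{- \frac{474389241142183}{831276961378164} + \frac{8777}{37}} = - \frac{484395}{\frac{7278565488093884657}{30757247570992068}} = \left(-484395\right) \frac{30757247570992068}{7278565488093884657} = - \frac{14898656937150702778860}{7278565488093884657}$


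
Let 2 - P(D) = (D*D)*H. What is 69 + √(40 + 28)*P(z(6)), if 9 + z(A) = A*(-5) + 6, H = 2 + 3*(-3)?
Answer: 69 + 15250*√17 ≈ 62946.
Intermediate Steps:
H = -7 (H = 2 - 9 = -7)
z(A) = -3 - 5*A (z(A) = -9 + (A*(-5) + 6) = -9 + (-5*A + 6) = -9 + (6 - 5*A) = -3 - 5*A)
P(D) = 2 + 7*D² (P(D) = 2 - D*D*(-7) = 2 - D²*(-7) = 2 - (-7)*D² = 2 + 7*D²)
69 + √(40 + 28)*P(z(6)) = 69 + √(40 + 28)*(2 + 7*(-3 - 5*6)²) = 69 + √68*(2 + 7*(-3 - 30)²) = 69 + (2*√17)*(2 + 7*(-33)²) = 69 + (2*√17)*(2 + 7*1089) = 69 + (2*√17)*(2 + 7623) = 69 + (2*√17)*7625 = 69 + 15250*√17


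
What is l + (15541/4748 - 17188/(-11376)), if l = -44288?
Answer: -74746260137/1687914 ≈ -44283.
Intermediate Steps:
l + (15541/4748 - 17188/(-11376)) = -44288 + (15541/4748 - 17188/(-11376)) = -44288 + (15541*(1/4748) - 17188*(-1/11376)) = -44288 + (15541/4748 + 4297/2844) = -44288 + 8075095/1687914 = -74746260137/1687914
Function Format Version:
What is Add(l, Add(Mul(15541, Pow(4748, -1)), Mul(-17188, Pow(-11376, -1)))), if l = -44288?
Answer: Rational(-74746260137, 1687914) ≈ -44283.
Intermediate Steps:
Add(l, Add(Mul(15541, Pow(4748, -1)), Mul(-17188, Pow(-11376, -1)))) = Add(-44288, Add(Mul(15541, Pow(4748, -1)), Mul(-17188, Pow(-11376, -1)))) = Add(-44288, Add(Mul(15541, Rational(1, 4748)), Mul(-17188, Rational(-1, 11376)))) = Add(-44288, Add(Rational(15541, 4748), Rational(4297, 2844))) = Add(-44288, Rational(8075095, 1687914)) = Rational(-74746260137, 1687914)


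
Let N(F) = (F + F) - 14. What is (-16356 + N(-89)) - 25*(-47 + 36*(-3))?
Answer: -12673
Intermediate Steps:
N(F) = -14 + 2*F (N(F) = 2*F - 14 = -14 + 2*F)
(-16356 + N(-89)) - 25*(-47 + 36*(-3)) = (-16356 + (-14 + 2*(-89))) - 25*(-47 + 36*(-3)) = (-16356 + (-14 - 178)) - 25*(-47 - 108) = (-16356 - 192) - 25*(-155) = -16548 + 3875 = -12673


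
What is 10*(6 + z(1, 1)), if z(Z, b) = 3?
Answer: 90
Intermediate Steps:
10*(6 + z(1, 1)) = 10*(6 + 3) = 10*9 = 90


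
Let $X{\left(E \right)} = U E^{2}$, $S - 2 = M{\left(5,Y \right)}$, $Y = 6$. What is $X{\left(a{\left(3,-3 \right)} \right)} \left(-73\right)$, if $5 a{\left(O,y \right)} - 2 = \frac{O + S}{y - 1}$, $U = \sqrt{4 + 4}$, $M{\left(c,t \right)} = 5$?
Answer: $- \frac{73 \sqrt{2}}{50} \approx -2.0648$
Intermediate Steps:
$S = 7$ ($S = 2 + 5 = 7$)
$U = 2 \sqrt{2}$ ($U = \sqrt{8} = 2 \sqrt{2} \approx 2.8284$)
$a{\left(O,y \right)} = \frac{2}{5} + \frac{7 + O}{5 \left(-1 + y\right)}$ ($a{\left(O,y \right)} = \frac{2}{5} + \frac{\left(O + 7\right) \frac{1}{y - 1}}{5} = \frac{2}{5} + \frac{\left(7 + O\right) \frac{1}{-1 + y}}{5} = \frac{2}{5} + \frac{\frac{1}{-1 + y} \left(7 + O\right)}{5} = \frac{2}{5} + \frac{7 + O}{5 \left(-1 + y\right)}$)
$X{\left(E \right)} = 2 \sqrt{2} E^{2}$
$X{\left(a{\left(3,-3 \right)} \right)} \left(-73\right) = 2 \sqrt{2} \left(\frac{5 + 3 + 2 \left(-3\right)}{5 \left(-1 - 3\right)}\right)^{2} \left(-73\right) = 2 \sqrt{2} \left(\frac{5 + 3 - 6}{5 \left(-4\right)}\right)^{2} \left(-73\right) = 2 \sqrt{2} \left(\frac{1}{5} \left(- \frac{1}{4}\right) 2\right)^{2} \left(-73\right) = 2 \sqrt{2} \left(- \frac{1}{10}\right)^{2} \left(-73\right) = 2 \sqrt{2} \cdot \frac{1}{100} \left(-73\right) = \frac{\sqrt{2}}{50} \left(-73\right) = - \frac{73 \sqrt{2}}{50}$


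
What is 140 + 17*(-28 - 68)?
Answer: -1492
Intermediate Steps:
140 + 17*(-28 - 68) = 140 + 17*(-96) = 140 - 1632 = -1492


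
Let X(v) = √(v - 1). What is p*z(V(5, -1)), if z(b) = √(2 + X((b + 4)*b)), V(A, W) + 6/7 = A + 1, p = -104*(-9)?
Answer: 936*√(98 + 7*√2255)/7 ≈ 2774.1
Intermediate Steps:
X(v) = √(-1 + v)
p = 936
V(A, W) = ⅐ + A (V(A, W) = -6/7 + (A + 1) = -6/7 + (1 + A) = ⅐ + A)
z(b) = √(2 + √(-1 + b*(4 + b))) (z(b) = √(2 + √(-1 + (b + 4)*b)) = √(2 + √(-1 + (4 + b)*b)) = √(2 + √(-1 + b*(4 + b))))
p*z(V(5, -1)) = 936*√(2 + √(-1 + (⅐ + 5)*(4 + (⅐ + 5)))) = 936*√(2 + √(-1 + 36*(4 + 36/7)/7)) = 936*√(2 + √(-1 + (36/7)*(64/7))) = 936*√(2 + √(-1 + 2304/49)) = 936*√(2 + √(2255/49)) = 936*√(2 + √2255/7)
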